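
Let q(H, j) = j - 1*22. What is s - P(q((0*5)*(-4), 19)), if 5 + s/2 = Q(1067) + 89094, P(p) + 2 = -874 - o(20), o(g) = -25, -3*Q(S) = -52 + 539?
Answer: 536113/3 ≈ 1.7870e+5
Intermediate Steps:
Q(S) = -487/3 (Q(S) = -(-52 + 539)/3 = -1/3*487 = -487/3)
q(H, j) = -22 + j (q(H, j) = j - 22 = -22 + j)
P(p) = -851 (P(p) = -2 + (-874 - 1*(-25)) = -2 + (-874 + 25) = -2 - 849 = -851)
s = 533560/3 (s = -10 + 2*(-487/3 + 89094) = -10 + 2*(266795/3) = -10 + 533590/3 = 533560/3 ≈ 1.7785e+5)
s - P(q((0*5)*(-4), 19)) = 533560/3 - 1*(-851) = 533560/3 + 851 = 536113/3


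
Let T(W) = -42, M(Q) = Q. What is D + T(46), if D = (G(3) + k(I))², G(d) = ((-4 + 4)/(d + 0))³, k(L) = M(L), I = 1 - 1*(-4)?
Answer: -17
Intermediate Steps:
I = 5 (I = 1 + 4 = 5)
k(L) = L
G(d) = 0 (G(d) = (0/d)³ = 0³ = 0)
D = 25 (D = (0 + 5)² = 5² = 25)
D + T(46) = 25 - 42 = -17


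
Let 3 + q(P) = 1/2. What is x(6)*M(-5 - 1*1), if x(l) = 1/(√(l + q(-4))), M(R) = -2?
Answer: -2*√14/7 ≈ -1.0690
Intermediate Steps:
q(P) = -5/2 (q(P) = -3 + 1/2 = -3 + ½ = -5/2)
x(l) = (-5/2 + l)^(-½) (x(l) = 1/(√(l - 5/2)) = 1/(√(-5/2 + l)) = (-5/2 + l)^(-½))
x(6)*M(-5 - 1*1) = (√2/√(-5 + 2*6))*(-2) = (√2/√(-5 + 12))*(-2) = (√2/√7)*(-2) = (√2*(√7/7))*(-2) = (√14/7)*(-2) = -2*√14/7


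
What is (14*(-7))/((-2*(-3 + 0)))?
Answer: -49/3 ≈ -16.333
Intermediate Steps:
(14*(-7))/((-2*(-3 + 0))) = -98/((-2*(-3))) = -98/6 = -98*⅙ = -49/3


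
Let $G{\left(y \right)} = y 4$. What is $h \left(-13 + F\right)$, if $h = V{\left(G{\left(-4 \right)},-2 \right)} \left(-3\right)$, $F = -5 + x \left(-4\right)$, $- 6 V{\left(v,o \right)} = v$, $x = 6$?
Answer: $336$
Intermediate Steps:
$G{\left(y \right)} = 4 y$
$V{\left(v,o \right)} = - \frac{v}{6}$
$F = -29$ ($F = -5 + 6 \left(-4\right) = -5 - 24 = -29$)
$h = -8$ ($h = - \frac{4 \left(-4\right)}{6} \left(-3\right) = \left(- \frac{1}{6}\right) \left(-16\right) \left(-3\right) = \frac{8}{3} \left(-3\right) = -8$)
$h \left(-13 + F\right) = - 8 \left(-13 - 29\right) = \left(-8\right) \left(-42\right) = 336$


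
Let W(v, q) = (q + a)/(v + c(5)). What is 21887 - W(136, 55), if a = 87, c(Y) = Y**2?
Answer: 3523665/161 ≈ 21886.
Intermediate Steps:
W(v, q) = (87 + q)/(25 + v) (W(v, q) = (q + 87)/(v + 5**2) = (87 + q)/(v + 25) = (87 + q)/(25 + v))
21887 - W(136, 55) = 21887 - (87 + 55)/(25 + 136) = 21887 - 142/161 = 3523665/161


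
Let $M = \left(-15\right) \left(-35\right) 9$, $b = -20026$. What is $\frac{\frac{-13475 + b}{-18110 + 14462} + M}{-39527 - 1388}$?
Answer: $- \frac{5756767}{49752640} \approx -0.11571$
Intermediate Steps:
$M = 4725$ ($M = 525 \cdot 9 = 4725$)
$\frac{\frac{-13475 + b}{-18110 + 14462} + M}{-39527 - 1388} = \frac{\frac{-13475 - 20026}{-18110 + 14462} + 4725}{-39527 - 1388} = \frac{- \frac{33501}{-3648} + 4725}{-40915} = \left(\left(-33501\right) \left(- \frac{1}{3648}\right) + 4725\right) \left(- \frac{1}{40915}\right) = \left(\frac{11167}{1216} + 4725\right) \left(- \frac{1}{40915}\right) = \frac{5756767}{1216} \left(- \frac{1}{40915}\right) = - \frac{5756767}{49752640}$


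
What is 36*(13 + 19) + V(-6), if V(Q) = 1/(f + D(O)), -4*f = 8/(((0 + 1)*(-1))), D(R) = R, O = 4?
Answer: 6913/6 ≈ 1152.2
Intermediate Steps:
f = 2 (f = -2/((0 + 1)*(-1)) = -2/(1*(-1)) = -2/(-1) = -2*(-1) = -¼*(-8) = 2)
V(Q) = ⅙ (V(Q) = 1/(2 + 4) = 1/6 = ⅙)
36*(13 + 19) + V(-6) = 36*(13 + 19) + ⅙ = 36*32 + ⅙ = 1152 + ⅙ = 6913/6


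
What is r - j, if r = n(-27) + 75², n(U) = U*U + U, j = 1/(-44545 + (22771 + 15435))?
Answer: 40106854/6339 ≈ 6327.0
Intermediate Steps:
j = -1/6339 (j = 1/(-44545 + 38206) = 1/(-6339) = -1/6339 ≈ -0.00015775)
n(U) = U + U² (n(U) = U² + U = U + U²)
r = 6327 (r = -27*(1 - 27) + 75² = -27*(-26) + 5625 = 702 + 5625 = 6327)
r - j = 6327 - 1*(-1/6339) = 6327 + 1/6339 = 40106854/6339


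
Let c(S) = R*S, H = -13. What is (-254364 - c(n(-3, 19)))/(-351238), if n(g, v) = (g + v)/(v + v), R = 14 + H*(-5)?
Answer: 2416774/3336761 ≈ 0.72429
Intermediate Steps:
R = 79 (R = 14 - 13*(-5) = 14 + 65 = 79)
n(g, v) = (g + v)/(2*v) (n(g, v) = (g + v)/((2*v)) = (g + v)*(1/(2*v)) = (g + v)/(2*v))
c(S) = 79*S
(-254364 - c(n(-3, 19)))/(-351238) = (-254364 - 79*(½)*(-3 + 19)/19)/(-351238) = (-254364 - 79*(½)*(1/19)*16)*(-1/351238) = (-254364 - 79*8/19)*(-1/351238) = (-254364 - 1*632/19)*(-1/351238) = (-254364 - 632/19)*(-1/351238) = -4833548/19*(-1/351238) = 2416774/3336761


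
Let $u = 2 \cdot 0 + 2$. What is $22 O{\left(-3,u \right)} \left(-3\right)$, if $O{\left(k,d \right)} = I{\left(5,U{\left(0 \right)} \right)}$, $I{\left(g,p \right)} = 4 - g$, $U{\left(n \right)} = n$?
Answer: $66$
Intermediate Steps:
$u = 2$ ($u = 0 + 2 = 2$)
$O{\left(k,d \right)} = -1$ ($O{\left(k,d \right)} = 4 - 5 = -1$)
$22 O{\left(-3,u \right)} \left(-3\right) = 22 \left(-1\right) \left(-3\right) = \left(-22\right) \left(-3\right) = 66$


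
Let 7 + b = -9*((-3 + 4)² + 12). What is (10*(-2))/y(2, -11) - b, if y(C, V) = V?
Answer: 1384/11 ≈ 125.82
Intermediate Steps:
b = -124 (b = -7 - 9*((-3 + 4)² + 12) = -7 - 9*(1² + 12) = -7 - 9*(1 + 12) = -7 - 9*13 = -7 - 117 = -124)
(10*(-2))/y(2, -11) - b = (10*(-2))/(-11) - 1*(-124) = -20*(-1/11) + 124 = 20/11 + 124 = 1384/11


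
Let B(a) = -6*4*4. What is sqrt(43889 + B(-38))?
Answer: sqrt(43793) ≈ 209.27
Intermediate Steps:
B(a) = -96 (B(a) = -24*4 = -96)
sqrt(43889 + B(-38)) = sqrt(43889 - 96) = sqrt(43793)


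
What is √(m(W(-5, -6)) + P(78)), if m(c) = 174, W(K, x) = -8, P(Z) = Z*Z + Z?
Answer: 24*√11 ≈ 79.599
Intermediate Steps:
P(Z) = Z + Z² (P(Z) = Z² + Z = Z + Z²)
√(m(W(-5, -6)) + P(78)) = √(174 + 78*(1 + 78)) = √(174 + 78*79) = √(174 + 6162) = √6336 = 24*√11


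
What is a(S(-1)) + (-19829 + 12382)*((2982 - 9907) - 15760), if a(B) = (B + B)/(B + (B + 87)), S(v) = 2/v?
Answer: 14021621181/83 ≈ 1.6894e+8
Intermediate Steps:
a(B) = 2*B/(87 + 2*B) (a(B) = (2*B)/(B + (87 + B)) = (2*B)/(87 + 2*B) = 2*B/(87 + 2*B))
a(S(-1)) + (-19829 + 12382)*((2982 - 9907) - 15760) = 2*(2/(-1))/(87 + 2*(2/(-1))) + (-19829 + 12382)*((2982 - 9907) - 15760) = 2*(2*(-1))/(87 + 2*(2*(-1))) - 7447*(-6925 - 15760) = 2*(-2)/(87 + 2*(-2)) - 7447*(-22685) = 2*(-2)/(87 - 4) + 168935195 = 2*(-2)/83 + 168935195 = 2*(-2)*(1/83) + 168935195 = -4/83 + 168935195 = 14021621181/83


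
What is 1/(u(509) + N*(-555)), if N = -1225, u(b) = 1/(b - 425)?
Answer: 84/57109501 ≈ 1.4709e-6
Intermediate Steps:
u(b) = 1/(-425 + b)
1/(u(509) + N*(-555)) = 1/(1/(-425 + 509) - 1225*(-555)) = 1/(1/84 + 679875) = 1/(57109501/84) = 84/57109501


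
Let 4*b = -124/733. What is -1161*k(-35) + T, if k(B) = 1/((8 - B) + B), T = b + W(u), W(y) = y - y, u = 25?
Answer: -851261/5864 ≈ -145.17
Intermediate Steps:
W(y) = 0
b = -31/733 (b = (-124/733)/4 = (-124*1/733)/4 = (¼)*(-124/733) = -31/733 ≈ -0.042292)
T = -31/733 (T = -31/733 + 0 = -31/733 ≈ -0.042292)
k(B) = ⅛ (k(B) = 1/8 = ⅛)
-1161*k(-35) + T = -1161*⅛ - 31/733 = -1161/8 - 31/733 = -851261/5864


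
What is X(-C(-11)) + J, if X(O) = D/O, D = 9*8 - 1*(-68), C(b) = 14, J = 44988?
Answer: 44978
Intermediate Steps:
D = 140 (D = 72 + 68 = 140)
X(O) = 140/O
X(-C(-11)) + J = 140/((-1*14)) + 44988 = 140/(-14) + 44988 = 140*(-1/14) + 44988 = -10 + 44988 = 44978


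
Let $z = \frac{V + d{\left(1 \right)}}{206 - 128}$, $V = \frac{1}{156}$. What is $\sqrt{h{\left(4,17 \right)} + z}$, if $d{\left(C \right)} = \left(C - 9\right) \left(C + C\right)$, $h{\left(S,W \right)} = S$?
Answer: $\frac{\sqrt{92354}}{156} \approx 1.9481$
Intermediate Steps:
$V = \frac{1}{156} \approx 0.0064103$
$d{\left(C \right)} = 2 C \left(-9 + C\right)$ ($d{\left(C \right)} = \left(-9 + C\right) 2 C = 2 C \left(-9 + C\right)$)
$z = - \frac{2495}{12168}$ ($z = \frac{\frac{1}{156} + 2 \cdot 1 \left(-9 + 1\right)}{206 - 128} = \frac{\frac{1}{156} + 2 \cdot 1 \left(-8\right)}{78} = \left(\frac{1}{156} - 16\right) \frac{1}{78} = \left(- \frac{2495}{156}\right) \frac{1}{78} = - \frac{2495}{12168} \approx -0.20505$)
$\sqrt{h{\left(4,17 \right)} + z} = \sqrt{4 - \frac{2495}{12168}} = \sqrt{\frac{46177}{12168}} = \frac{\sqrt{92354}}{156}$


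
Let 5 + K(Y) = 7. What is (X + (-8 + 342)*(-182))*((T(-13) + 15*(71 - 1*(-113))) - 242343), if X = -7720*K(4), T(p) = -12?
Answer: 18263847660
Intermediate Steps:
K(Y) = 2 (K(Y) = -5 + 7 = 2)
X = -15440 (X = -7720*2 = -15440)
(X + (-8 + 342)*(-182))*((T(-13) + 15*(71 - 1*(-113))) - 242343) = (-15440 + (-8 + 342)*(-182))*((-12 + 15*(71 - 1*(-113))) - 242343) = (-15440 + 334*(-182))*((-12 + 15*(71 + 113)) - 242343) = (-15440 - 60788)*((-12 + 15*184) - 242343) = -76228*((-12 + 2760) - 242343) = -76228*(2748 - 242343) = -76228*(-239595) = 18263847660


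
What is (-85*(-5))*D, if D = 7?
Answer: 2975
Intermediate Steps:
(-85*(-5))*D = -85*(-5)*7 = 425*7 = 2975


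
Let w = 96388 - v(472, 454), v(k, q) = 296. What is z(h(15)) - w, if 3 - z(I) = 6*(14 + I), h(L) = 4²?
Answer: -96269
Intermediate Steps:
h(L) = 16
z(I) = -81 - 6*I (z(I) = 3 - 6*(14 + I) = 3 - (84 + 6*I) = 3 + (-84 - 6*I) = -81 - 6*I)
w = 96092 (w = 96388 - 1*296 = 96388 - 296 = 96092)
z(h(15)) - w = (-81 - 6*16) - 1*96092 = (-81 - 96) - 96092 = -177 - 96092 = -96269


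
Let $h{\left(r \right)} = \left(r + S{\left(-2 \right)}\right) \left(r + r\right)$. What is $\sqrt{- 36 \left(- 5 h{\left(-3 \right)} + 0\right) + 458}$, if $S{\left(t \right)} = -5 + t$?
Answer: $\sqrt{11258} \approx 106.1$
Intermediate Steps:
$h{\left(r \right)} = 2 r \left(-7 + r\right)$ ($h{\left(r \right)} = \left(r - 7\right) \left(r + r\right) = \left(r - 7\right) 2 r = \left(-7 + r\right) 2 r = 2 r \left(-7 + r\right)$)
$\sqrt{- 36 \left(- 5 h{\left(-3 \right)} + 0\right) + 458} = \sqrt{- 36 \left(- 5 \cdot 2 \left(-3\right) \left(-7 - 3\right) + 0\right) + 458} = \sqrt{- 36 \left(- 5 \cdot 2 \left(-3\right) \left(-10\right) + 0\right) + 458} = \sqrt{- 36 \left(\left(-5\right) 60 + 0\right) + 458} = \sqrt{- 36 \left(-300 + 0\right) + 458} = \sqrt{\left(-36\right) \left(-300\right) + 458} = \sqrt{10800 + 458} = \sqrt{11258}$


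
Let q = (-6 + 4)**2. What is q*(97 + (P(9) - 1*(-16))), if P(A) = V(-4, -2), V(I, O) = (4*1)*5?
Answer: 532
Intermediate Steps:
V(I, O) = 20 (V(I, O) = 4*5 = 20)
P(A) = 20
q = 4 (q = (-2)**2 = 4)
q*(97 + (P(9) - 1*(-16))) = 4*(97 + (20 - 1*(-16))) = 4*(97 + (20 + 16)) = 4*(97 + 36) = 4*133 = 532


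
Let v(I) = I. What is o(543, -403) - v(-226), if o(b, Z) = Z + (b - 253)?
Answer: 113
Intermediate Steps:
o(b, Z) = -253 + Z + b (o(b, Z) = Z + (-253 + b) = -253 + Z + b)
o(543, -403) - v(-226) = (-253 - 403 + 543) - 1*(-226) = -113 + 226 = 113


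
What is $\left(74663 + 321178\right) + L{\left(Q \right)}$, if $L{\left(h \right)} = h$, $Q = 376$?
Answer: $396217$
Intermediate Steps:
$\left(74663 + 321178\right) + L{\left(Q \right)} = \left(74663 + 321178\right) + 376 = 395841 + 376 = 396217$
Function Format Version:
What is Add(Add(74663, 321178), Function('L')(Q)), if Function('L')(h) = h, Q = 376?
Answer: 396217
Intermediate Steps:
Add(Add(74663, 321178), Function('L')(Q)) = Add(Add(74663, 321178), 376) = Add(395841, 376) = 396217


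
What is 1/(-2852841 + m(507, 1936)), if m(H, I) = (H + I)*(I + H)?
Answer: 1/3115408 ≈ 3.2099e-7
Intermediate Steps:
m(H, I) = (H + I)**2 (m(H, I) = (H + I)*(H + I) = (H + I)**2)
1/(-2852841 + m(507, 1936)) = 1/(-2852841 + (507 + 1936)**2) = 1/(-2852841 + 2443**2) = 1/(-2852841 + 5968249) = 1/3115408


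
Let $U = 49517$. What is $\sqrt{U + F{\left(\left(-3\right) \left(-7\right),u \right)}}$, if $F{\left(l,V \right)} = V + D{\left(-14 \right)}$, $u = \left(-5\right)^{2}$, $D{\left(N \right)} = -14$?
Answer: $2 \sqrt{12382} \approx 222.55$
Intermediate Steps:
$u = 25$
$F{\left(l,V \right)} = -14 + V$ ($F{\left(l,V \right)} = V - 14 = -14 + V$)
$\sqrt{U + F{\left(\left(-3\right) \left(-7\right),u \right)}} = \sqrt{49517 + \left(-14 + 25\right)} = \sqrt{49517 + 11} = \sqrt{49528} = 2 \sqrt{12382}$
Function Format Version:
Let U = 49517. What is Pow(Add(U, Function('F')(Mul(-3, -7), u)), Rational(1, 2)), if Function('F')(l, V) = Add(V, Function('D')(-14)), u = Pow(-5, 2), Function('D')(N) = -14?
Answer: Mul(2, Pow(12382, Rational(1, 2))) ≈ 222.55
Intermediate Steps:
u = 25
Function('F')(l, V) = Add(-14, V) (Function('F')(l, V) = Add(V, -14) = Add(-14, V))
Pow(Add(U, Function('F')(Mul(-3, -7), u)), Rational(1, 2)) = Pow(Add(49517, Add(-14, 25)), Rational(1, 2)) = Pow(Add(49517, 11), Rational(1, 2)) = Pow(49528, Rational(1, 2)) = Mul(2, Pow(12382, Rational(1, 2)))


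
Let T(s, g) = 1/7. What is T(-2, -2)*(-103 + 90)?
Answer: -13/7 ≈ -1.8571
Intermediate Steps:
T(s, g) = ⅐
T(-2, -2)*(-103 + 90) = (-103 + 90)/7 = (⅐)*(-13) = -13/7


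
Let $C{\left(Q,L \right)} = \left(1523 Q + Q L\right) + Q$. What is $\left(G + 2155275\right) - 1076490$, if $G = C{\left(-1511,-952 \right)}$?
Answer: $214493$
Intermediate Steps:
$C{\left(Q,L \right)} = 1524 Q + L Q$ ($C{\left(Q,L \right)} = \left(1523 Q + L Q\right) + Q = 1524 Q + L Q$)
$G = -864292$ ($G = - 1511 \left(1524 - 952\right) = \left(-1511\right) 572 = -864292$)
$\left(G + 2155275\right) - 1076490 = \left(-864292 + 2155275\right) - 1076490 = 1290983 - 1076490 = 214493$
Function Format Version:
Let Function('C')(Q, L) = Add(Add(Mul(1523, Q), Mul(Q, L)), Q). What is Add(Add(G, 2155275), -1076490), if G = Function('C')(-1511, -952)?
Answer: 214493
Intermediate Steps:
Function('C')(Q, L) = Add(Mul(1524, Q), Mul(L, Q)) (Function('C')(Q, L) = Add(Add(Mul(1523, Q), Mul(L, Q)), Q) = Add(Mul(1524, Q), Mul(L, Q)))
G = -864292 (G = Mul(-1511, Add(1524, -952)) = Mul(-1511, 572) = -864292)
Add(Add(G, 2155275), -1076490) = Add(Add(-864292, 2155275), -1076490) = Add(1290983, -1076490) = 214493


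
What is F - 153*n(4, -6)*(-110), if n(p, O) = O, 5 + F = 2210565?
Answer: 2109580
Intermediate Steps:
F = 2210560 (F = -5 + 2210565 = 2210560)
F - 153*n(4, -6)*(-110) = 2210560 - 153*(-6)*(-110) = 2210560 - (-918)*(-110) = 2210560 - 1*100980 = 2210560 - 100980 = 2109580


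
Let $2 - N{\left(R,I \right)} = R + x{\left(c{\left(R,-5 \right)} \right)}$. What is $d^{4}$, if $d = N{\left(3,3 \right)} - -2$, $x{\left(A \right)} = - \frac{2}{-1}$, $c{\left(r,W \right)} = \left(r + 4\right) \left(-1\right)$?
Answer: $1$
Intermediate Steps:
$c{\left(r,W \right)} = -4 - r$ ($c{\left(r,W \right)} = \left(4 + r\right) \left(-1\right) = -4 - r$)
$x{\left(A \right)} = 2$ ($x{\left(A \right)} = \left(-2\right) \left(-1\right) = 2$)
$N{\left(R,I \right)} = - R$ ($N{\left(R,I \right)} = 2 - \left(R + 2\right) = 2 - \left(2 + R\right) = - R$)
$d = -1$ ($d = \left(-1\right) 3 - -2 = -3 + 2 = -1$)
$d^{4} = \left(-1\right)^{4} = 1$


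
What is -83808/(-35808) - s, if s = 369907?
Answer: -137974438/373 ≈ -3.6990e+5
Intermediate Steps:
-83808/(-35808) - s = -83808/(-35808) - 1*369907 = -83808*(-1/35808) - 369907 = 873/373 - 369907 = -137974438/373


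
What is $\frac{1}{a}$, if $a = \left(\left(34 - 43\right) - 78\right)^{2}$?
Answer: $\frac{1}{7569} \approx 0.00013212$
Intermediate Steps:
$a = 7569$ ($a = \left(-9 - 78\right)^{2} = \left(-87\right)^{2} = 7569$)
$\frac{1}{a} = \frac{1}{7569}$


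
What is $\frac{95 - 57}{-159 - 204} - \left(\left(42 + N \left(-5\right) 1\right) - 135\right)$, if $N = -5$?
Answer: $\frac{24646}{363} \approx 67.895$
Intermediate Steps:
$\frac{95 - 57}{-159 - 204} - \left(\left(42 + N \left(-5\right) 1\right) - 135\right) = \frac{95 - 57}{-159 - 204} - \left(\left(42 + \left(-5\right) \left(-5\right) 1\right) - 135\right) = \frac{38}{-363} - \left(\left(42 + 25 \cdot 1\right) - 135\right) = 38 \left(- \frac{1}{363}\right) - \left(\left(42 + 25\right) - 135\right) = - \frac{38}{363} - \left(67 - 135\right) = - \frac{38}{363} - -68 = - \frac{38}{363} + 68 = \frac{24646}{363}$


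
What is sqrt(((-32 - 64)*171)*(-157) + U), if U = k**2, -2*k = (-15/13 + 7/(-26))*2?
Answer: sqrt(1742264281)/26 ≈ 1605.4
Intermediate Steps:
k = 37/26 (k = -(-15/13 + 7/(-26))*2/2 = -(-15*1/13 + 7*(-1/26))*2/2 = -(-15/13 - 7/26)*2/2 = -(-37)*2/52 = -1/2*(-37/13) = 37/26 ≈ 1.4231)
U = 1369/676 (U = (37/26)**2 = 1369/676 ≈ 2.0251)
sqrt(((-32 - 64)*171)*(-157) + U) = sqrt(((-32 - 64)*171)*(-157) + 1369/676) = sqrt(-96*171*(-157) + 1369/676) = sqrt(-16416*(-157) + 1369/676) = sqrt(2577312 + 1369/676) = sqrt(1742264281/676) = sqrt(1742264281)/26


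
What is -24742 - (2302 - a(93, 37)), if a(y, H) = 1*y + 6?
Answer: -26945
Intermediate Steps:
a(y, H) = 6 + y (a(y, H) = y + 6 = 6 + y)
-24742 - (2302 - a(93, 37)) = -24742 - (2302 - (6 + 93)) = -24742 - (2302 - 1*99) = -24742 - (2302 - 99) = -24742 - 1*2203 = -24742 - 2203 = -26945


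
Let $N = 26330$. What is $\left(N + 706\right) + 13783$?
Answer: $40819$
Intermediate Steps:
$\left(N + 706\right) + 13783 = \left(26330 + 706\right) + 13783 = 27036 + 13783 = 40819$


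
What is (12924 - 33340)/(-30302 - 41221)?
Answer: 20416/71523 ≈ 0.28545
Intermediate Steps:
(12924 - 33340)/(-30302 - 41221) = -20416/(-71523) = -20416*(-1/71523) = 20416/71523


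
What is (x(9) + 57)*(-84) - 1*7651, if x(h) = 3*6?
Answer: -13951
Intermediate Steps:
x(h) = 18
(x(9) + 57)*(-84) - 1*7651 = (18 + 57)*(-84) - 1*7651 = 75*(-84) - 7651 = -6300 - 7651 = -13951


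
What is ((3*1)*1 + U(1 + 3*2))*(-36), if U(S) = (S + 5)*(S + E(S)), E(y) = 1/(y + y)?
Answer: -22140/7 ≈ -3162.9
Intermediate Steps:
E(y) = 1/(2*y)
U(S) = (5 + S)*(S + 1/(2*S)) (U(S) = (S + 5)*(S + 1/(2*S)) = (5 + S)*(S + 1/(2*S)))
((3*1)*1 + U(1 + 3*2))*(-36) = ((3*1)*1 + (1/2 + (1 + 3*2)**2 + 5*(1 + 3*2) + 5/(2*(1 + 3*2))))*(-36) = (3*1 + (1/2 + (1 + 6)**2 + 5*(1 + 6) + 5/(2*(1 + 6))))*(-36) = (3 + (1/2 + 7**2 + 5*7 + (5/2)/7))*(-36) = (3 + (1/2 + 49 + 35 + (5/2)*(1/7)))*(-36) = (3 + (1/2 + 49 + 35 + 5/14))*(-36) = (3 + 594/7)*(-36) = (615/7)*(-36) = -22140/7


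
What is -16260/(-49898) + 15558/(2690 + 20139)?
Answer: 573756312/569560721 ≈ 1.0074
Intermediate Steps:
-16260/(-49898) + 15558/(2690 + 20139) = -16260*(-1/49898) + 15558/22829 = 8130/24949 + 15558*(1/22829) = 8130/24949 + 15558/22829 = 573756312/569560721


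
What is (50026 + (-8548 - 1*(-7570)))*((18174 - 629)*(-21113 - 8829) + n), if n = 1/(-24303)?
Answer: -626203323981939208/24303 ≈ -2.5767e+13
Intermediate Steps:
n = -1/24303 ≈ -4.1147e-5
(50026 + (-8548 - 1*(-7570)))*((18174 - 629)*(-21113 - 8829) + n) = (50026 + (-8548 - 1*(-7570)))*((18174 - 629)*(-21113 - 8829) - 1/24303) = (50026 + (-8548 + 7570))*(17545*(-29942) - 1/24303) = (50026 - 978)*(-525332390 - 1/24303) = 49048*(-12767153074171/24303) = -626203323981939208/24303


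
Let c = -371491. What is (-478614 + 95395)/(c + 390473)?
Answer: -383219/18982 ≈ -20.189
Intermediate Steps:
(-478614 + 95395)/(c + 390473) = (-478614 + 95395)/(-371491 + 390473) = -383219/18982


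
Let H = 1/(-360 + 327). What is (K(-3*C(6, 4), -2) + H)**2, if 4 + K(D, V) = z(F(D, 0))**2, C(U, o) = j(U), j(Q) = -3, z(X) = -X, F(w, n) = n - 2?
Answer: 1/1089 ≈ 0.00091827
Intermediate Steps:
F(w, n) = -2 + n
C(U, o) = -3
K(D, V) = 0 (K(D, V) = -4 + (-(-2 + 0))**2 = -4 + (-1*(-2))**2 = -4 + 2**2 = -4 + 4 = 0)
H = -1/33 (H = 1/(-33) = -1/33 ≈ -0.030303)
(K(-3*C(6, 4), -2) + H)**2 = (0 - 1/33)**2 = (-1/33)**2 = 1/1089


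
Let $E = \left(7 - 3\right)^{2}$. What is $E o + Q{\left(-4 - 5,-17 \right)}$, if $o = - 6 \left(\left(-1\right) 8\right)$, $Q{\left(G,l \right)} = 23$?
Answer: $791$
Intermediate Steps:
$E = 16$ ($E = 4^{2} = 16$)
$o = 48$ ($o = \left(-6\right) \left(-8\right) = 48$)
$E o + Q{\left(-4 - 5,-17 \right)} = 16 \cdot 48 + 23 = 768 + 23 = 791$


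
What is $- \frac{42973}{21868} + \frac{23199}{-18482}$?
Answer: $- \frac{92967337}{28868884} \approx -3.2203$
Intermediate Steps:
$- \frac{42973}{21868} + \frac{23199}{-18482} = \left(-42973\right) \frac{1}{21868} + 23199 \left(- \frac{1}{18482}\right) = - \frac{6139}{3124} - \frac{23199}{18482} = - \frac{92967337}{28868884}$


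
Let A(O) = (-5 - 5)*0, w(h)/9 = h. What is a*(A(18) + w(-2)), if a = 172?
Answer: -3096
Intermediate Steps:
w(h) = 9*h
A(O) = 0 (A(O) = -10*0 = 0)
a*(A(18) + w(-2)) = 172*(0 + 9*(-2)) = 172*(0 - 18) = 172*(-18) = -3096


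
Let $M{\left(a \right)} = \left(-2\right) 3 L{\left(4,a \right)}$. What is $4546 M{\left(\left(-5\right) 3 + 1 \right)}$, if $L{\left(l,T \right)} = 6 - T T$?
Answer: $5182440$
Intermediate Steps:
$L{\left(l,T \right)} = 6 - T^{2}$
$M{\left(a \right)} = -36 + 6 a^{2}$ ($M{\left(a \right)} = \left(-2\right) 3 \left(6 - a^{2}\right) = - 6 \left(6 - a^{2}\right) = -36 + 6 a^{2}$)
$4546 M{\left(\left(-5\right) 3 + 1 \right)} = 4546 \left(-36 + 6 \left(\left(-5\right) 3 + 1\right)^{2}\right) = 4546 \left(-36 + 6 \left(-15 + 1\right)^{2}\right) = 4546 \left(-36 + 6 \left(-14\right)^{2}\right) = 4546 \left(-36 + 6 \cdot 196\right) = 4546 \left(-36 + 1176\right) = 4546 \cdot 1140 = 5182440$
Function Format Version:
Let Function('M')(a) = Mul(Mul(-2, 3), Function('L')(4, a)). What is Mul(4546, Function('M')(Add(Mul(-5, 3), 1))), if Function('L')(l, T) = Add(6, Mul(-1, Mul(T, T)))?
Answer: 5182440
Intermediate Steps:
Function('L')(l, T) = Add(6, Mul(-1, Pow(T, 2)))
Function('M')(a) = Add(-36, Mul(6, Pow(a, 2))) (Function('M')(a) = Mul(Mul(-2, 3), Add(6, Mul(-1, Pow(a, 2)))) = Mul(-6, Add(6, Mul(-1, Pow(a, 2)))) = Add(-36, Mul(6, Pow(a, 2))))
Mul(4546, Function('M')(Add(Mul(-5, 3), 1))) = Mul(4546, Add(-36, Mul(6, Pow(Add(Mul(-5, 3), 1), 2)))) = Mul(4546, Add(-36, Mul(6, Pow(Add(-15, 1), 2)))) = Mul(4546, Add(-36, Mul(6, Pow(-14, 2)))) = Mul(4546, Add(-36, Mul(6, 196))) = Mul(4546, Add(-36, 1176)) = Mul(4546, 1140) = 5182440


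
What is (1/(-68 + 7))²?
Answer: 1/3721 ≈ 0.00026874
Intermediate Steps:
(1/(-68 + 7))² = (1/(-61))² = (-1/61)² = 1/3721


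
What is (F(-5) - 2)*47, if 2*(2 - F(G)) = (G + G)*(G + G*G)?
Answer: 4700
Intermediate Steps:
F(G) = 2 - G*(G + G²) (F(G) = 2 - (G + G)*(G + G*G)/2 = 2 - 2*G*(G + G²)/2 = 2 - G*(G + G²))
(F(-5) - 2)*47 = ((2 - 1*(-5)² - 1*(-5)³) - 2)*47 = ((2 - 1*25 - 1*(-125)) - 2)*47 = ((2 - 25 + 125) - 2)*47 = (102 - 2)*47 = 100*47 = 4700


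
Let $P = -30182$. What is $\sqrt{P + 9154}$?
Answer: $2 i \sqrt{5257} \approx 145.01 i$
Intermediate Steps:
$\sqrt{P + 9154} = \sqrt{-30182 + 9154} = \sqrt{-21028} = 2 i \sqrt{5257}$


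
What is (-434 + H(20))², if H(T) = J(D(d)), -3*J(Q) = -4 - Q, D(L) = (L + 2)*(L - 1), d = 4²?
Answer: 1056784/9 ≈ 1.1742e+5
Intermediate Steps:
d = 16
D(L) = (-1 + L)*(2 + L) (D(L) = (2 + L)*(-1 + L) = (-1 + L)*(2 + L))
J(Q) = 4/3 + Q/3 (J(Q) = -(-4 - Q)/3 = 4/3 + Q/3)
H(T) = 274/3 (H(T) = 4/3 + (-2 + 16 + 16²)/3 = 4/3 + (-2 + 16 + 256)/3 = 4/3 + (⅓)*270 = 4/3 + 90 = 274/3)
(-434 + H(20))² = (-434 + 274/3)² = (-1028/3)² = 1056784/9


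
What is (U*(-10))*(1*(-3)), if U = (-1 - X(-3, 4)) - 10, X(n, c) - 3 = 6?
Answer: -600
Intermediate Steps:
X(n, c) = 9 (X(n, c) = 3 + 6 = 9)
U = -20 (U = (-1 - 1*9) - 10 = (-1 - 9) - 10 = -10 - 10 = -20)
(U*(-10))*(1*(-3)) = (-20*(-10))*(1*(-3)) = 200*(-3) = -600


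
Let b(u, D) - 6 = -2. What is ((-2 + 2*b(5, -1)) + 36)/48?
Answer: 7/8 ≈ 0.87500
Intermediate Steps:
b(u, D) = 4 (b(u, D) = 6 - 2 = 4)
((-2 + 2*b(5, -1)) + 36)/48 = ((-2 + 2*4) + 36)/48 = ((-2 + 8) + 36)*(1/48) = (6 + 36)*(1/48) = 42*(1/48) = 7/8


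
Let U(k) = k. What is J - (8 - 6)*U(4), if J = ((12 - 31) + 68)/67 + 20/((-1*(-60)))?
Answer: -1394/201 ≈ -6.9353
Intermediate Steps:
J = 214/201 (J = (-19 + 68)*(1/67) + 20/60 = 49*(1/67) + 20*(1/60) = 49/67 + ⅓ = 214/201 ≈ 1.0647)
J - (8 - 6)*U(4) = 214/201 - (8 - 6)*4 = 214/201 - 2*4 = 214/201 - 1*8 = 214/201 - 8 = -1394/201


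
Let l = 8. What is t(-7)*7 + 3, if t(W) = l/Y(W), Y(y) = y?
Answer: -5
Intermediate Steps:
t(W) = 8/W
t(-7)*7 + 3 = (8/(-7))*7 + 3 = (8*(-1/7))*7 + 3 = -8/7*7 + 3 = -8 + 3 = -5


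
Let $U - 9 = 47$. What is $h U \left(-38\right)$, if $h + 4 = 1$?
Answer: $6384$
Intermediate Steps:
$h = -3$ ($h = -4 + 1 = -3$)
$U = 56$ ($U = 9 + 47 = 56$)
$h U \left(-38\right) = \left(-3\right) 56 \left(-38\right) = \left(-168\right) \left(-38\right) = 6384$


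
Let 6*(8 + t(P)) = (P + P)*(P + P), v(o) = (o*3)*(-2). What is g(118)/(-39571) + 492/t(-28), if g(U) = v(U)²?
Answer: -178886205/15274406 ≈ -11.712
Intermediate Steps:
v(o) = -6*o (v(o) = (3*o)*(-2) = -6*o)
t(P) = -8 + 2*P²/3 (t(P) = -8 + ((P + P)*(P + P))/6 = -8 + ((2*P)*(2*P))/6 = -8 + (4*P²)/6 = -8 + 2*P²/3)
g(U) = 36*U² (g(U) = (-6*U)² = 36*U²)
g(118)/(-39571) + 492/t(-28) = (36*118²)/(-39571) + 492/(-8 + (⅔)*(-28)²) = (36*13924)*(-1/39571) + 492/(-8 + (⅔)*784) = 501264*(-1/39571) + 492/(-8 + 1568/3) = -501264/39571 + 492/(1544/3) = -501264/39571 + 492*(3/1544) = -501264/39571 + 369/386 = -178886205/15274406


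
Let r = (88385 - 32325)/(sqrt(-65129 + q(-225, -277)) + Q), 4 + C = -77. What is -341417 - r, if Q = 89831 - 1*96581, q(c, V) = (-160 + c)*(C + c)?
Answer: -15537447468523/45509819 + 56060*sqrt(52681)/45509819 ≈ -3.4141e+5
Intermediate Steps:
C = -81 (C = -4 - 77 = -81)
q(c, V) = (-160 + c)*(-81 + c)
Q = -6750 (Q = 89831 - 96581 = -6750)
r = 56060/(-6750 + sqrt(52681)) (r = (88385 - 32325)/(sqrt(-65129 + (12960 + (-225)**2 - 241*(-225))) - 6750) = 56060/(sqrt(-65129 + (12960 + 50625 + 54225)) - 6750) = 56060/(sqrt(-65129 + 117810) - 6750) = 56060/(sqrt(52681) - 6750) = 56060/(-6750 + sqrt(52681)) ≈ -8.5975)
-341417 - r = -341417 - (-378405000/45509819 - 56060*sqrt(52681)/45509819) = -341417 + (378405000/45509819 + 56060*sqrt(52681)/45509819) = -15537447468523/45509819 + 56060*sqrt(52681)/45509819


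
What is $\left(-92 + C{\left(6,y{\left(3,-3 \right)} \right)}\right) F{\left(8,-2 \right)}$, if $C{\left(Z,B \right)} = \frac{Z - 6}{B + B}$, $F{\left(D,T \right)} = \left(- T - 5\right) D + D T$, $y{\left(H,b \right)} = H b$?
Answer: $3680$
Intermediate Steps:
$F{\left(D,T \right)} = D T + D \left(-5 - T\right)$ ($F{\left(D,T \right)} = \left(-5 - T\right) D + D T = D \left(-5 - T\right) + D T = D T + D \left(-5 - T\right)$)
$C{\left(Z,B \right)} = \frac{-6 + Z}{2 B}$
$\left(-92 + C{\left(6,y{\left(3,-3 \right)} \right)}\right) F{\left(8,-2 \right)} = \left(-92 + \frac{-6 + 6}{2 \cdot 3 \left(-3\right)}\right) \left(\left(-5\right) 8\right) = \left(-92 + \frac{1}{2} \frac{1}{-9} \cdot 0\right) \left(-40\right) = \left(-92 + \frac{1}{2} \left(- \frac{1}{9}\right) 0\right) \left(-40\right) = \left(-92 + 0\right) \left(-40\right) = \left(-92\right) \left(-40\right) = 3680$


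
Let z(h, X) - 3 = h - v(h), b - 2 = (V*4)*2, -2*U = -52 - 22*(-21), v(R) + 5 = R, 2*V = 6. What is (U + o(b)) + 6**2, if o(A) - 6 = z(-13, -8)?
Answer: -155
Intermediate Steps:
V = 3 (V = (1/2)*6 = 3)
v(R) = -5 + R
U = -205 (U = -(-52 - 22*(-21))/2 = -(-52 + 462)/2 = -1/2*410 = -205)
b = 26 (b = 2 + (3*4)*2 = 2 + 12*2 = 2 + 24 = 26)
z(h, X) = 8 (z(h, X) = 3 + (h - (-5 + h)) = 3 + (h + (5 - h)) = 3 + 5 = 8)
o(A) = 14 (o(A) = 6 + 8 = 14)
(U + o(b)) + 6**2 = (-205 + 14) + 6**2 = -191 + 36 = -155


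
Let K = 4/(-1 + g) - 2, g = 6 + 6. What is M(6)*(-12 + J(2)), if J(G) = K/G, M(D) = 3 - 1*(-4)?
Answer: -987/11 ≈ -89.727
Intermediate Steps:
g = 12
M(D) = 7 (M(D) = 3 + 4 = 7)
K = -18/11 (K = 4/(-1 + 12) - 2 = 4/11 - 2 = -18/11 ≈ -1.6364)
J(G) = -18/(11*G)
M(6)*(-12 + J(2)) = 7*(-12 - 18/11/2) = 7*(-12 - 18/11*½) = 7*(-12 - 9/11) = 7*(-141/11) = -987/11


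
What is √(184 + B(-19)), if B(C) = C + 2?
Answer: √167 ≈ 12.923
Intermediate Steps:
B(C) = 2 + C
√(184 + B(-19)) = √(184 + (2 - 19)) = √(184 - 17) = √167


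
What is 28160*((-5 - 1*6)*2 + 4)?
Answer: -506880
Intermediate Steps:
28160*((-5 - 1*6)*2 + 4) = 28160*((-5 - 6)*2 + 4) = 28160*(-11*2 + 4) = 28160*(-22 + 4) = 28160*(-18) = -506880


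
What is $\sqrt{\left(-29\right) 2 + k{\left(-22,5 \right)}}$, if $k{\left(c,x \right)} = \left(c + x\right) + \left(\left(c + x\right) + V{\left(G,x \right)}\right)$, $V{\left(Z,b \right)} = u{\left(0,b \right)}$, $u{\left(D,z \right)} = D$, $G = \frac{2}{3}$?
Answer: $2 i \sqrt{23} \approx 9.5917 i$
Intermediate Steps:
$G = \frac{2}{3}$ ($G = 2 \cdot \frac{1}{3} = \frac{2}{3} \approx 0.66667$)
$V{\left(Z,b \right)} = 0$
$k{\left(c,x \right)} = 2 c + 2 x$ ($k{\left(c,x \right)} = \left(c + x\right) + \left(\left(c + x\right) + 0\right) = \left(c + x\right) + \left(c + x\right) = 2 c + 2 x$)
$\sqrt{\left(-29\right) 2 + k{\left(-22,5 \right)}} = \sqrt{\left(-29\right) 2 + \left(2 \left(-22\right) + 2 \cdot 5\right)} = \sqrt{-58 + \left(-44 + 10\right)} = \sqrt{-58 - 34} = \sqrt{-92} = 2 i \sqrt{23}$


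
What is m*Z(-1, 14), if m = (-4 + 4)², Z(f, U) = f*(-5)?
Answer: 0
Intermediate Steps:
Z(f, U) = -5*f
m = 0 (m = 0² = 0)
m*Z(-1, 14) = 0*(-5*(-1)) = 0*5 = 0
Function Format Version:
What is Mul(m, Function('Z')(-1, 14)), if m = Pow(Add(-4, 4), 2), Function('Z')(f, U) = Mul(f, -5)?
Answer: 0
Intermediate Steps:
Function('Z')(f, U) = Mul(-5, f)
m = 0 (m = Pow(0, 2) = 0)
Mul(m, Function('Z')(-1, 14)) = Mul(0, Mul(-5, -1)) = Mul(0, 5) = 0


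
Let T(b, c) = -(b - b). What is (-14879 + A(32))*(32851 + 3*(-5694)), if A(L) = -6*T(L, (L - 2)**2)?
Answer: -234626951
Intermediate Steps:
T(b, c) = 0 (T(b, c) = -1*0 = 0)
A(L) = 0 (A(L) = -6*0 = 0)
(-14879 + A(32))*(32851 + 3*(-5694)) = (-14879 + 0)*(32851 + 3*(-5694)) = -14879*(32851 - 17082) = -14879*15769 = -234626951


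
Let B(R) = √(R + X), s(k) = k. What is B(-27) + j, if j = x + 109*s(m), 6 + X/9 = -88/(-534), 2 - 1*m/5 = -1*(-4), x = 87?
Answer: -1003 + I*√629853/89 ≈ -1003.0 + 8.9172*I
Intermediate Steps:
m = -10 (m = 10 - (-5)*(-4) = 10 - 5*4 = 10 - 20 = -10)
X = -4674/89 (X = -54 + 9*(-88/(-534)) = -54 + 9*(-88*(-1/534)) = -54 + 9*(44/267) = -54 + 132/89 = -4674/89 ≈ -52.517)
B(R) = √(-4674/89 + R) (B(R) = √(R - 4674/89) = √(-4674/89 + R))
j = -1003 (j = 87 + 109*(-10) = 87 - 1090 = -1003)
B(-27) + j = √(-415986 + 7921*(-27))/89 - 1003 = √(-415986 - 213867)/89 - 1003 = √(-629853)/89 - 1003 = (I*√629853)/89 - 1003 = I*√629853/89 - 1003 = -1003 + I*√629853/89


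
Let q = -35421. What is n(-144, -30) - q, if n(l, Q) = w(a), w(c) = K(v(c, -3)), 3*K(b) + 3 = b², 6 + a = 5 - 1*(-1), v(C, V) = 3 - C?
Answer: 35423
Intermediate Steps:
a = 0 (a = -6 + (5 - 1*(-1)) = -6 + (5 + 1) = -6 + 6 = 0)
K(b) = -1 + b²/3
w(c) = -1 + (3 - c)²/3
n(l, Q) = 2 (n(l, Q) = -1 + (-3 + 0)²/3 = -1 + (⅓)*(-3)² = -1 + (⅓)*9 = -1 + 3 = 2)
n(-144, -30) - q = 2 - 1*(-35421) = 2 + 35421 = 35423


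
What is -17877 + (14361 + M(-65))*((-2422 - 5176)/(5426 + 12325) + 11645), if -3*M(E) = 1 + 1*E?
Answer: 8917653578278/53253 ≈ 1.6746e+8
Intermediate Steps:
M(E) = -⅓ - E/3 (M(E) = -(1 + 1*E)/3 = -(1 + E)/3 = -⅓ - E/3)
-17877 + (14361 + M(-65))*((-2422 - 5176)/(5426 + 12325) + 11645) = -17877 + (14361 + (-⅓ - ⅓*(-65)))*((-2422 - 5176)/(5426 + 12325) + 11645) = -17877 + (14361 + (-⅓ + 65/3))*(-7598/17751 + 11645) = -17877 + (14361 + 64/3)*(-7598*1/17751 + 11645) = -17877 + 43147*(-7598/17751 + 11645)/3 = -17877 + (43147/3)*(206702797/17751) = -17877 + 8918605582159/53253 = 8917653578278/53253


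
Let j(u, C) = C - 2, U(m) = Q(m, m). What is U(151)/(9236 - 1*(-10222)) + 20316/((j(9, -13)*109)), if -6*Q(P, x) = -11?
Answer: -790611461/63627660 ≈ -12.426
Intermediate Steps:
Q(P, x) = 11/6 (Q(P, x) = -⅙*(-11) = 11/6)
U(m) = 11/6
j(u, C) = -2 + C
U(151)/(9236 - 1*(-10222)) + 20316/((j(9, -13)*109)) = 11/(6*(9236 - 1*(-10222))) + 20316/(((-2 - 13)*109)) = 11/(6*(9236 + 10222)) + 20316/((-15*109)) = (11/6)/19458 + 20316/(-1635) = (11/6)*(1/19458) + 20316*(-1/1635) = 11/116748 - 6772/545 = -790611461/63627660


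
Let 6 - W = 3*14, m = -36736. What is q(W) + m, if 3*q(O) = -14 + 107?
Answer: -36705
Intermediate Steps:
W = -36 (W = 6 - 3*14 = 6 - 1*42 = 6 - 42 = -36)
q(O) = 31 (q(O) = (-14 + 107)/3 = (⅓)*93 = 31)
q(W) + m = 31 - 36736 = -36705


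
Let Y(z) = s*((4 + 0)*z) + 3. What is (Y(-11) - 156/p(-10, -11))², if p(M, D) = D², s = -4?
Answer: 462379009/14641 ≈ 31581.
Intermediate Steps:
Y(z) = 3 - 16*z (Y(z) = -4*(4 + 0)*z + 3 = -16*z + 3 = 3 - 16*z)
(Y(-11) - 156/p(-10, -11))² = ((3 - 16*(-11)) - 156/((-11)²))² = ((3 + 176) - 156/121)² = (179 - 156*1/121)² = (179 - 156/121)² = (21503/121)² = 462379009/14641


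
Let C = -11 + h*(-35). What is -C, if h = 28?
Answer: 991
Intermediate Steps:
C = -991 (C = -11 + 28*(-35) = -11 - 980 = -991)
-C = -1*(-991) = 991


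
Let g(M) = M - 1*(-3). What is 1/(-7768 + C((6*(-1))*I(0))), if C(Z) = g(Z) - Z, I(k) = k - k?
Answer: -1/7765 ≈ -0.00012878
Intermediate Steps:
I(k) = 0
g(M) = 3 + M (g(M) = M + 3 = 3 + M)
C(Z) = 3 (C(Z) = (3 + Z) - Z = 3)
1/(-7768 + C((6*(-1))*I(0))) = 1/(-7768 + 3) = 1/(-7765) = -1/7765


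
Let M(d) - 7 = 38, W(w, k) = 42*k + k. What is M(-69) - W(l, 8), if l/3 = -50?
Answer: -299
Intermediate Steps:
l = -150 (l = 3*(-50) = -150)
W(w, k) = 43*k
M(d) = 45 (M(d) = 7 + 38 = 45)
M(-69) - W(l, 8) = 45 - 43*8 = 45 - 1*344 = 45 - 344 = -299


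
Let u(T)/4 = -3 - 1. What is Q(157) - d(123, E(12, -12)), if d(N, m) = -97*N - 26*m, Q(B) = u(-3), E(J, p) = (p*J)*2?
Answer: 4427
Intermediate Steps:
u(T) = -16 (u(T) = 4*(-3 - 1) = 4*(-4) = -16)
E(J, p) = 2*J*p (E(J, p) = (J*p)*2 = 2*J*p)
Q(B) = -16
Q(157) - d(123, E(12, -12)) = -16 - (-97*123 - 52*12*(-12)) = -16 - (-11931 - 26*(-288)) = -16 - (-11931 + 7488) = -16 - 1*(-4443) = -16 + 4443 = 4427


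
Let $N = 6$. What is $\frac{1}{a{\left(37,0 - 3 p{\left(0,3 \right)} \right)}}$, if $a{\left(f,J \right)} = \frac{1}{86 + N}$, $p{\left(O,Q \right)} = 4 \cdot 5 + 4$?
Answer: $92$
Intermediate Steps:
$p{\left(O,Q \right)} = 24$ ($p{\left(O,Q \right)} = 20 + 4 = 24$)
$a{\left(f,J \right)} = \frac{1}{92}$ ($a{\left(f,J \right)} = \frac{1}{86 + 6} = \frac{1}{92}$)
$\frac{1}{a{\left(37,0 - 3 p{\left(0,3 \right)} \right)}} = \frac{1}{\frac{1}{92}} = 92$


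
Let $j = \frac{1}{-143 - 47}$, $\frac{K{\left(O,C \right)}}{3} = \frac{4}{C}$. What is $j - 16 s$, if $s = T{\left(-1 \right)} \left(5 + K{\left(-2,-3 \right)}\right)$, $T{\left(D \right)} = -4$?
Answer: $\frac{12159}{190} \approx 63.995$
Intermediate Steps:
$K{\left(O,C \right)} = \frac{12}{C}$ ($K{\left(O,C \right)} = 3 \frac{4}{C} = \frac{12}{C}$)
$s = -4$ ($s = - 4 \left(5 + \frac{12}{-3}\right) = - 4 \left(5 + 12 \left(- \frac{1}{3}\right)\right) = - 4 \left(5 - 4\right) = \left(-4\right) 1 = -4$)
$j = - \frac{1}{190}$ ($j = \frac{1}{-190} = - \frac{1}{190} \approx -0.0052632$)
$j - 16 s = - \frac{1}{190} - -64 = - \frac{1}{190} + 64 = \frac{12159}{190}$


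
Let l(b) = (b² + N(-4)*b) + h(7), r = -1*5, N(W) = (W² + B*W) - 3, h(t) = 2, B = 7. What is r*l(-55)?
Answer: -19260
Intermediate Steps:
N(W) = -3 + W² + 7*W (N(W) = (W² + 7*W) - 3 = -3 + W² + 7*W)
r = -5
l(b) = 2 + b² - 15*b (l(b) = (b² + (-3 + (-4)² + 7*(-4))*b) + 2 = (b² + (-3 + 16 - 28)*b) + 2 = (b² - 15*b) + 2 = 2 + b² - 15*b)
r*l(-55) = -5*(2 + (-55)² - 15*(-55)) = -5*(2 + 3025 + 825) = -5*3852 = -19260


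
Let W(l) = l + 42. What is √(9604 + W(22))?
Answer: 2*√2417 ≈ 98.326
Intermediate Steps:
W(l) = 42 + l
√(9604 + W(22)) = √(9604 + (42 + 22)) = √(9604 + 64) = √9668 = 2*√2417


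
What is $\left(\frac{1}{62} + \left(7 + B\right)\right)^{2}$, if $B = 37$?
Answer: $\frac{7447441}{3844} \approx 1937.4$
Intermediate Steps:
$\left(\frac{1}{62} + \left(7 + B\right)\right)^{2} = \left(\frac{1}{62} + \left(7 + 37\right)\right)^{2} = \left(\frac{1}{62} + 44\right)^{2} = \left(\frac{2729}{62}\right)^{2} = \frac{7447441}{3844}$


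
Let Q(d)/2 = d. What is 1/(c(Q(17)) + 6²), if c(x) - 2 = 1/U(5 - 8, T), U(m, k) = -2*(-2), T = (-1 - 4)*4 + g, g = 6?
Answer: 4/153 ≈ 0.026144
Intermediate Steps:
Q(d) = 2*d
T = -14 (T = (-1 - 4)*4 + 6 = -5*4 + 6 = -20 + 6 = -14)
U(m, k) = 4
c(x) = 9/4 (c(x) = 2 + 1/4 = 2 + ¼ = 9/4)
1/(c(Q(17)) + 6²) = 1/(9/4 + 6²) = 1/(9/4 + 36) = 1/(153/4) = 4/153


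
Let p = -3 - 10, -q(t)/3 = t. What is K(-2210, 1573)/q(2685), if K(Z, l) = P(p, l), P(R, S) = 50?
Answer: -10/1611 ≈ -0.0062073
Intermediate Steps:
q(t) = -3*t
p = -13
K(Z, l) = 50
K(-2210, 1573)/q(2685) = 50/((-3*2685)) = 50/(-8055) = 50*(-1/8055) = -10/1611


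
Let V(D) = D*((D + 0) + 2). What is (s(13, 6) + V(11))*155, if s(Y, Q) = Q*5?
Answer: 26815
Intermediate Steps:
s(Y, Q) = 5*Q
V(D) = D*(2 + D) (V(D) = D*(D + 2) = D*(2 + D))
(s(13, 6) + V(11))*155 = (5*6 + 11*(2 + 11))*155 = (30 + 11*13)*155 = (30 + 143)*155 = 173*155 = 26815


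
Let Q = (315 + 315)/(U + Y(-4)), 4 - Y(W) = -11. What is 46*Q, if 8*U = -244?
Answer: -57960/31 ≈ -1869.7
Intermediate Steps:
U = -61/2 (U = (⅛)*(-244) = -61/2 ≈ -30.500)
Y(W) = 15 (Y(W) = 4 - 1*(-11) = 4 + 11 = 15)
Q = -1260/31 (Q = (315 + 315)/(-61/2 + 15) = 630/(-31/2) = 630*(-2/31) = -1260/31 ≈ -40.645)
46*Q = 46*(-1260/31) = -57960/31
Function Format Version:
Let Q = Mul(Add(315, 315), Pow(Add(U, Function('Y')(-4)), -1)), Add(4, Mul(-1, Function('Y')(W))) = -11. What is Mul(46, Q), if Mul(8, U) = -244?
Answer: Rational(-57960, 31) ≈ -1869.7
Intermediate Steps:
U = Rational(-61, 2) (U = Mul(Rational(1, 8), -244) = Rational(-61, 2) ≈ -30.500)
Function('Y')(W) = 15 (Function('Y')(W) = Add(4, Mul(-1, -11)) = Add(4, 11) = 15)
Q = Rational(-1260, 31) (Q = Mul(Add(315, 315), Pow(Add(Rational(-61, 2), 15), -1)) = Mul(630, Pow(Rational(-31, 2), -1)) = Mul(630, Rational(-2, 31)) = Rational(-1260, 31) ≈ -40.645)
Mul(46, Q) = Mul(46, Rational(-1260, 31)) = Rational(-57960, 31)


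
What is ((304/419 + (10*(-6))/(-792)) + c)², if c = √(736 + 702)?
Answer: 1100192484889/764743716 + 22159*√1438/13827 ≈ 1499.4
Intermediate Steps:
c = √1438 ≈ 37.921
((304/419 + (10*(-6))/(-792)) + c)² = ((304/419 + (10*(-6))/(-792)) + √1438)² = ((304*(1/419) - 60*(-1/792)) + √1438)² = ((304/419 + 5/66) + √1438)² = (22159/27654 + √1438)²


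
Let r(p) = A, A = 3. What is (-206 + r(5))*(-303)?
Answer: 61509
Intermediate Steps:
r(p) = 3
(-206 + r(5))*(-303) = (-206 + 3)*(-303) = -203*(-303) = 61509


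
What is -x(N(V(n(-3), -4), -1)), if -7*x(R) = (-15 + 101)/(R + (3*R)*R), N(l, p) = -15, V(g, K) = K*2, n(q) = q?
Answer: 43/2310 ≈ 0.018615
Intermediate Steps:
V(g, K) = 2*K
x(R) = -86/(7*(R + 3*R**2)) (x(R) = -(-15 + 101)/(7*(R + (3*R)*R)) = -86/(7*(R + 3*R**2)))
-x(N(V(n(-3), -4), -1)) = -(-86)/(7*(-15)*(1 + 3*(-15))) = -(-86)*(-1)/(7*15*(1 - 45)) = -(-86)*(-1)/(7*15*(-44)) = -(-86)*(-1)*(-1)/(7*15*44) = -1*(-43/2310) = 43/2310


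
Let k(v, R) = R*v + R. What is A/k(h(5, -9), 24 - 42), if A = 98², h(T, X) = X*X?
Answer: -2401/369 ≈ -6.5068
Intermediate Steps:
h(T, X) = X²
k(v, R) = R + R*v
A = 9604
A/k(h(5, -9), 24 - 42) = 9604/(((24 - 42)*(1 + (-9)²))) = 9604/((-18*(1 + 81))) = 9604/((-18*82)) = 9604/(-1476) = 9604*(-1/1476) = -2401/369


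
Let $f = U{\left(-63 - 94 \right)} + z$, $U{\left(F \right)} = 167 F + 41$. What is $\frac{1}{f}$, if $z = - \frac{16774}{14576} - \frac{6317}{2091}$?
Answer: $- \frac{15239208}{398995562537} \approx -3.8194 \cdot 10^{-5}$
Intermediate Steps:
$U{\left(F \right)} = 41 + 167 F$
$z = - \frac{63575513}{15239208}$ ($z = \left(-16774\right) \frac{1}{14576} - \frac{6317}{2091} = - \frac{8387}{7288} - \frac{6317}{2091} = - \frac{63575513}{15239208} \approx -4.1718$)
$f = - \frac{398995562537}{15239208}$ ($f = \left(41 + 167 \left(-63 - 94\right)\right) - \frac{63575513}{15239208} = \left(41 + 167 \left(-157\right)\right) - \frac{63575513}{15239208} = \left(41 - 26219\right) - \frac{63575513}{15239208} = -26178 - \frac{63575513}{15239208} = - \frac{398995562537}{15239208} \approx -26182.0$)
$\frac{1}{f} = \frac{1}{- \frac{398995562537}{15239208}} = - \frac{15239208}{398995562537}$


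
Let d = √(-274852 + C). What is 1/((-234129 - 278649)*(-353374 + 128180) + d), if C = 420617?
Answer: 115474528932/13334366832067304914859 - √145765/13334366832067304914859 ≈ 8.6599e-12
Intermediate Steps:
d = √145765 (d = √(-274852 + 420617) = √145765 ≈ 381.79)
1/((-234129 - 278649)*(-353374 + 128180) + d) = 1/((-234129 - 278649)*(-353374 + 128180) + √145765) = 1/(-512778*(-225194) + √145765) = 1/(115474528932 + √145765)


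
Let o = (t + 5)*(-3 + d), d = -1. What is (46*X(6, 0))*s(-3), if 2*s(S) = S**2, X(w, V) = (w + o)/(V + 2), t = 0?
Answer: -1449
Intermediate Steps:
o = -20 (o = (0 + 5)*(-3 - 1) = 5*(-4) = -20)
X(w, V) = (-20 + w)/(2 + V) (X(w, V) = (w - 20)/(V + 2) = (-20 + w)/(2 + V))
s(S) = S**2/2
(46*X(6, 0))*s(-3) = (46*((-20 + 6)/(2 + 0)))*((1/2)*(-3)**2) = (46*(-14/2))*((1/2)*9) = (46*((1/2)*(-14)))*(9/2) = (46*(-7))*(9/2) = -322*9/2 = -1449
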